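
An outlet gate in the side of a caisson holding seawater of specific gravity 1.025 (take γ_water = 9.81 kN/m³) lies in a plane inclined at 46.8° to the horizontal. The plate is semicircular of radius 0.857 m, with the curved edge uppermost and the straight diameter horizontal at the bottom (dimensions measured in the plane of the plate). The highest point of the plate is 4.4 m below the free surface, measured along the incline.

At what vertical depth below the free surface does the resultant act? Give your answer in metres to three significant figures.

h_p = 3.57 m

γ = 1.025 × 9.81 = 10.05525 kN/m³.
Let θ = 46.8° be the plate's angle to the horizontal; measure y along the incline from where the plane meets the free surface. Vertical depth h = y·sinθ with sinθ = 0.728969.
The centroid lies 4r/(3π) = 0.363722 m above the diameter, so r − 4r/(3π) = 0.857 − 0.363722 = 0.493278 m below the topmost point, so y_c = 4.4 + 0.493278 = 4.89328 m and h_c = 4.89328 × 0.728969 = 3.56705 m.
A = πr²/2 = π × 0.857²/2 = 1.15367 m².
Resultant F = γ·h_c·A = 10.05525 × 3.56705 × 1.15367 = 41.3794 kN.
I_c = (π/8 − 8/(9π))·r⁴ = 0.109757 × 0.857⁴ = 0.0592046 m⁴.
Centre of pressure: y_p = y_c + I_c/(y_c·A) = 4.89328 + 0.0592046/(4.89328 × 1.15367) = 4.89328 + 0.0104875 = 4.90377 m along the plane.
Vertically, h_p = y_p·sinθ = 4.90377 × 0.728969 = 3.5747 m.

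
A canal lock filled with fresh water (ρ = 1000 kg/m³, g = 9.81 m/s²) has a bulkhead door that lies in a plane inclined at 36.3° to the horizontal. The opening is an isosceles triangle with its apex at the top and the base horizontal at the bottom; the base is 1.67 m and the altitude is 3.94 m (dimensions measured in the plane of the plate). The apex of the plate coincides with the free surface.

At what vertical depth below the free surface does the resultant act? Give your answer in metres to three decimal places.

γ = ρg = 1000 × 9.81 = 9810 N/m³ = 9.81 kN/m³.
Let θ = 36.3° be the plate's angle to the horizontal; measure y along the incline from where the plane meets the free surface. Vertical depth h = y·sinθ with sinθ = 0.592013.
With the apex up, the centroid sits 2h/3 = 2 × 3.94/3 = 2.62667 m below the apex, so y_c = 2.62667 m and h_c = 2.62667 × 0.592013 = 1.55502 m.
A = ½ × 1.67 × 3.94 = 3.2899 m².
Resultant F = γ·h_c·A = 9.81 × 1.55502 × 3.2899 = 50.1866 kN.
I_c = b·h³/36 = 1.67 × 3.94³/36 = 2.83728 m⁴.
Centre of pressure: y_p = y_c + I_c/(y_c·A) = 2.62667 + 2.83728/(2.62667 × 3.2899) = 2.62667 + 0.328333 = 2.955 m along the plane.
Vertically, h_p = y_p·sinθ = 2.955 × 0.592013 = 1.7494 m.

h_p = 1.749 m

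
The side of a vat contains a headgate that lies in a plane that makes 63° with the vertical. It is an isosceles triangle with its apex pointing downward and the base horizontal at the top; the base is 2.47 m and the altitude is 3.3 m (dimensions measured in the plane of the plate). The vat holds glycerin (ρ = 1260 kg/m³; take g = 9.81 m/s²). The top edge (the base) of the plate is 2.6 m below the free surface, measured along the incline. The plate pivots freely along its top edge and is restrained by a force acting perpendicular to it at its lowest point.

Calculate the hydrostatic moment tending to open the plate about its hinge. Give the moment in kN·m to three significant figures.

γ = ρg = 1260 × 9.81 / 1000 = 12.3606 kN/m³.
The plate makes 63° with the vertical, i.e. θ = 90° − 63° = 27° to the horizontal. Measuring y along the incline from the free-surface line, vertical depth h = y·sinθ with sinθ = 0.453990.
With the apex down, the centroid sits h/3 = 3.3/3 = 1.1 m below the base (the top edge), so y_c = 2.6 + 1.1 = 3.7 m and h_c = 3.7 × 0.453990 = 1.67976 m.
A = ½ × 2.47 × 3.3 = 4.0755 m².
Resultant F = γ·h_c·A = 12.3606 × 1.67976 × 4.0755 = 84.619 kN.
I_c = b·h³/36 = 2.47 × 3.3³/36 = 2.46568 m⁴.
Centre of pressure: y_p = y_c + I_c/(y_c·A) = 3.7 + 2.46568/(3.7 × 4.0755) = 3.7 + 0.163514 = 3.86351 m along the plane.
The resultant acts 1.1 + 0.163514 = 1.26351 m (along the plate) below the hinge at the top edge, so the moment about the hinge is M = F × 1.26351 = 84.619 × 1.26351 = 106.917 kN·m.

M ≈ 107 kN·m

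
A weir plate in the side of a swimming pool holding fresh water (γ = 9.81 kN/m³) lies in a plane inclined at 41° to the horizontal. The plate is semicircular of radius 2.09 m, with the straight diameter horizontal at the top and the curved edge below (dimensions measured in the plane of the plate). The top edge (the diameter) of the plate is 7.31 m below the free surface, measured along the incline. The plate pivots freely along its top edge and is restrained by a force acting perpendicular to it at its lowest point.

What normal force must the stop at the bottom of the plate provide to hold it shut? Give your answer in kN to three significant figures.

P ≈ 160 kN

γ = 9.81 kN/m³.
Let θ = 41° be the plate's angle to the horizontal; measure y along the incline from where the plane meets the free surface. Vertical depth h = y·sinθ with sinθ = 0.656059.
The centroid of a semicircle lies 4r/(3π) = 0.887024 m from the diameter, here below the top edge, so y_c = 7.31 + 0.887024 = 8.19702 m and h_c = 8.19702 × 0.656059 = 5.37773 m.
A = πr²/2 = π × 2.09²/2 = 6.8614 m².
Resultant F = γ·h_c·A = 9.81 × 5.37773 × 6.8614 = 361.977 kN.
I_c = (π/8 − 8/(9π))·r⁴ = 0.109757 × 2.09⁴ = 2.0942 m⁴.
Centre of pressure: y_p = y_c + I_c/(y_c·A) = 8.19702 + 2.0942/(8.19702 × 6.8614) = 8.19702 + 0.0372348 = 8.23425 m along the plane.
The resultant acts 0.887024 + 0.0372348 = 0.924259 m (along the plate) below the hinge at the top edge, so the moment about the hinge is M = F × 0.924259 = 361.977 × 0.924259 = 334.561 kN·m.
A normal force at the bottom, 2.09 m from the hinge, must supply this moment: P = 334.561/2.09 = 160.077 kN.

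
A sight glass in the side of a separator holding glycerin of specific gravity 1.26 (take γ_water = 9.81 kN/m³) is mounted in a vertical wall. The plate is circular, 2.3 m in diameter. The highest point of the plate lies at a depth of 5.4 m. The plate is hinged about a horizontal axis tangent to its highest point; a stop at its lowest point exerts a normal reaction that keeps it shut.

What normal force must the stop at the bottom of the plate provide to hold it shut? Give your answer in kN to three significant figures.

γ = 1.26 × 9.81 = 12.3606 kN/m³.
The centroid is at the centre, 1.15 m below the top of the plate, so the centroid depth is h_c = 5.4 + 1.15 = 6.55 m.
A = π(1.15)² = 4.15476 m².
Resultant F = γ·h_c·A = 12.3606 × 6.55 × 4.15476 = 336.377 kN.
I_c = πr⁴/4 = π × 1.15⁴/4 = 1.37367 m⁴.
Centre of pressure: y_p = y_c + I_c/(y_c·A) = 6.55 + 1.37367/(6.55 × 4.15476) = 6.55 + 0.0504772 = 6.60048 m along the plane.
The resultant acts 1.15 + 0.0504772 = 1.20048 m (along the plate) below the hinge at the top edge, so the moment about the hinge is M = F × 1.20048 = 336.377 × 1.20048 = 403.814 kN·m.
A normal force at the bottom, 2.3 m from the hinge, must supply this moment: P = 403.814/2.3 = 175.571 kN.

P ≈ 176 kN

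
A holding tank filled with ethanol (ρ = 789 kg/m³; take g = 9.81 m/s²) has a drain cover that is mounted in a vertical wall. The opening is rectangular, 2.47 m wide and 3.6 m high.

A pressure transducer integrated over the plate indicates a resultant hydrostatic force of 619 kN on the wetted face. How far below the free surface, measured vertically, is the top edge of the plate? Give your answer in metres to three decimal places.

d_top ≈ 7.194 m

γ = ρg = 789 × 9.81 / 1000 = 7.74009 kN/m³.
A = 2.47 × 3.6 = 8.892 m².
From F = γ·h_c·A, the centroid depth is h_c = 619/(7.74009 × 8.892) = 8.99384 m.
The centroid lies 3.6/2 = 1.8 m below the top edge, so the top edge sits at h_top = 8.99384 − 1.8 = 7.19384 m below the surface.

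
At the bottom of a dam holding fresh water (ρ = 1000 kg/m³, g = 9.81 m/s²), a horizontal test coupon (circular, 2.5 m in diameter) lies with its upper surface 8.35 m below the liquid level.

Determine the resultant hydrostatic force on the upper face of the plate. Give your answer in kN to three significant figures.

F ≈ 402 kN

γ = ρg = 1000 × 9.81 = 9810 N/m³ = 9.81 kN/m³.
The plate is horizontal, so pressure is uniform at p = γ·h = 9.81 × 8.35 = 81.9135 kN/m².
A = π(1.25)² = 4.90874 m².
F = p·A = 81.9135 × 4.90874 = 402.092 kN.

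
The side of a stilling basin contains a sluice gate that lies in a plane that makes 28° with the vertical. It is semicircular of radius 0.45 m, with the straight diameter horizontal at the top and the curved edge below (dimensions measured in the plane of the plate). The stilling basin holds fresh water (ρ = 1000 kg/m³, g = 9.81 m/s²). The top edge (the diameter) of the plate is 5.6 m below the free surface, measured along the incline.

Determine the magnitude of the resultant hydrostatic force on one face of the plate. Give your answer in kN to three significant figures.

F ≈ 16.0 kN

γ = ρg = 1000 × 9.81 = 9810 N/m³ = 9.81 kN/m³.
The plate makes 28° with the vertical, i.e. θ = 90° − 28° = 62° to the horizontal. Measuring y along the incline from the free-surface line, vertical depth h = y·sinθ with sinθ = 0.882948.
The centroid of a semicircle lies 4r/(3π) = 0.190986 m from the diameter, here below the top edge, so y_c = 5.6 + 0.190986 = 5.79099 m and h_c = 5.79099 × 0.882948 = 5.11314 m.
A = πr²/2 = π × 0.45²/2 = 0.318086 m².
Resultant F = γ·h_c·A = 9.81 × 5.11314 × 0.318086 = 15.9552 kN.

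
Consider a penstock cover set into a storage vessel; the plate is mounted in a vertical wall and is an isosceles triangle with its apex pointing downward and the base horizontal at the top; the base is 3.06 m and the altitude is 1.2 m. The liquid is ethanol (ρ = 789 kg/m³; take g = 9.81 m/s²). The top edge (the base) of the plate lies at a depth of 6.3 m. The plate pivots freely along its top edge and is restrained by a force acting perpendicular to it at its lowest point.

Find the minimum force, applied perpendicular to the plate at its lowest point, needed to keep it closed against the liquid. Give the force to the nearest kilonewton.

γ = ρg = 789 × 9.81 / 1000 = 7.74009 kN/m³.
With the apex down, the centroid sits h/3 = 1.2/3 = 0.4 m below the base (the top edge), so the centroid depth is h_c = 6.3 + 0.4 = 6.7 m.
A = ½ × 3.06 × 1.2 = 1.836 m².
Resultant F = γ·h_c·A = 7.74009 × 6.7 × 1.836 = 95.2124 kN.
I_c = b·h³/36 = 3.06 × 1.2³/36 = 0.14688 m⁴.
Centre of pressure: y_p = y_c + I_c/(y_c·A) = 6.7 + 0.14688/(6.7 × 1.836) = 6.7 + 0.0119403 = 6.71194 m along the plane.
The resultant acts 0.4 + 0.0119403 = 0.41194 m (along the plate) below the hinge at the top edge, so the moment about the hinge is M = F × 0.41194 = 95.2124 × 0.41194 = 39.2218 kN·m.
A normal force at the bottom, 1.2 m from the hinge, must supply this moment: P = 39.2218/1.2 = 32.6848 kN.

P ≈ 33 kN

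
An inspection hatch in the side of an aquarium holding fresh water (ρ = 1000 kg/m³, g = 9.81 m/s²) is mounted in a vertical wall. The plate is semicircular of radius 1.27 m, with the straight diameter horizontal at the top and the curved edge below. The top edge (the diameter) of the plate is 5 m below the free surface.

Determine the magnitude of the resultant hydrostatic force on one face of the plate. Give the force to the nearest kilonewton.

F ≈ 138 kN

γ = ρg = 1000 × 9.81 = 9810 N/m³ = 9.81 kN/m³.
The centroid of a semicircle lies 4r/(3π) = 0.539005 m from the diameter, here below the top edge, so the centroid depth is h_c = 5 + 0.539005 = 5.539 m.
A = πr²/2 = π × 1.27²/2 = 2.53354 m².
Resultant F = γ·h_c·A = 9.81 × 5.539 × 2.53354 = 137.666 kN.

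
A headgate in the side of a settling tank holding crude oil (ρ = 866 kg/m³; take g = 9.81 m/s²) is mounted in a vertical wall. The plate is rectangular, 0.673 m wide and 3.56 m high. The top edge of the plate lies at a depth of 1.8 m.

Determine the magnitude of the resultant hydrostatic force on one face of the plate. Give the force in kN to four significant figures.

γ = ρg = 866 × 9.81 / 1000 = 8.49546 kN/m³.
The centroid lies 3.56/2 = 1.78 m below the top edge, so the centroid depth is h_c = 1.8 + 1.78 = 3.58 m.
A = 0.673 × 3.56 = 2.39588 m².
Resultant F = γ·h_c·A = 8.49546 × 3.58 × 2.39588 = 72.8677 kN.

F ≈ 72.87 kN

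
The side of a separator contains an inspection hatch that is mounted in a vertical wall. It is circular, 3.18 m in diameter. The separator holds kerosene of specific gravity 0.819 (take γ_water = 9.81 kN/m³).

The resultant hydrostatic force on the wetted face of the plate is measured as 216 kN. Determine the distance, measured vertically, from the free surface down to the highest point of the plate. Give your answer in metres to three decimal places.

d_top ≈ 1.795 m

γ = 0.819 × 9.81 = 8.03439 kN/m³.
A = π(1.59)² = 7.94226 m².
From F = γ·h_c·A, the centroid depth is h_c = 216/(8.03439 × 7.94226) = 3.38498 m.
The centroid is at the centre, 1.59 m below the top of the plate, so the highest point sits at h_top = 3.38498 − 1.59 = 1.79498 m below the surface.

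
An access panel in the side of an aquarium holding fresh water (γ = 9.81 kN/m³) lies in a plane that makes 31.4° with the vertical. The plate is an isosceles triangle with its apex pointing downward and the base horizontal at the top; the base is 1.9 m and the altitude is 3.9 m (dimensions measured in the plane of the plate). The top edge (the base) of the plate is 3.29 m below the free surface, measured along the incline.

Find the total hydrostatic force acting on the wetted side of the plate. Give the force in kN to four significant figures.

γ = 9.81 kN/m³.
The plate makes 31.4° with the vertical, i.e. θ = 90° − 31.4° = 58.6° to the horizontal. Measuring y along the incline from the free-surface line, vertical depth h = y·sinθ with sinθ = 0.853551.
With the apex down, the centroid sits h/3 = 3.9/3 = 1.3 m below the base (the top edge), so y_c = 3.29 + 1.3 = 4.59 m and h_c = 4.59 × 0.853551 = 3.9178 m.
A = ½ × 1.9 × 3.9 = 3.705 m².
Resultant F = γ·h_c·A = 9.81 × 3.9178 × 3.705 = 142.397 kN.

F ≈ 142.4 kN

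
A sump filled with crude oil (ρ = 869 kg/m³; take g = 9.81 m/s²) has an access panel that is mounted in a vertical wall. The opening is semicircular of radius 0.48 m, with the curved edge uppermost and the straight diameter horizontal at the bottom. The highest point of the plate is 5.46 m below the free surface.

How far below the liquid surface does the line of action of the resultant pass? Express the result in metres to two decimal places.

γ = ρg = 869 × 9.81 / 1000 = 8.52489 kN/m³.
The centroid lies 4r/(3π) = 0.203718 m above the diameter, so r − 4r/(3π) = 0.48 − 0.203718 = 0.276282 m below the topmost point, so the centroid depth is h_c = 5.46 + 0.276282 = 5.73628 m.
A = πr²/2 = π × 0.48²/2 = 0.361911 m².
Resultant F = γ·h_c·A = 8.52489 × 5.73628 × 0.361911 = 17.6979 kN.
I_c = (π/8 − 8/(9π))·r⁴ = 0.109757 × 0.48⁴ = 0.00582636 m⁴.
Centre of pressure: y_p = y_c + I_c/(y_c·A) = 5.73628 + 0.00582636/(5.73628 × 0.361911) = 5.73628 + 0.0028065 = 5.73909 m along the plane.

h_p = 5.74 m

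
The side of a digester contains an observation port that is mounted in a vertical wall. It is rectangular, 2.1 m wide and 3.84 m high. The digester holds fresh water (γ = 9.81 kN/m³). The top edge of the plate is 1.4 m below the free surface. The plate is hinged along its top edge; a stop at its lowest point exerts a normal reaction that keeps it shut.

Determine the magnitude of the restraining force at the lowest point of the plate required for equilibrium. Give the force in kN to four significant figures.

P ≈ 156.6 kN

γ = 9.81 kN/m³.
The centroid lies 3.84/2 = 1.92 m below the top edge, so the centroid depth is h_c = 1.4 + 1.92 = 3.32 m.
A = 2.1 × 3.84 = 8.064 m².
Resultant F = γ·h_c·A = 9.81 × 3.32 × 8.064 = 262.638 kN.
I_c = b·h³/12 = 2.1 × 3.84³/12 = 9.90904 m⁴.
Centre of pressure: y_p = y_c + I_c/(y_c·A) = 3.32 + 9.90904/(3.32 × 8.064) = 3.32 + 0.37012 = 3.69012 m along the plane.
The resultant acts 1.92 + 0.37012 = 2.29012 m (along the plate) below the hinge at the top edge, so the moment about the hinge is M = F × 2.29012 = 262.638 × 2.29012 = 601.473 kN·m.
A normal force at the bottom, 3.84 m from the hinge, must supply this moment: P = 601.473/3.84 = 156.634 kN.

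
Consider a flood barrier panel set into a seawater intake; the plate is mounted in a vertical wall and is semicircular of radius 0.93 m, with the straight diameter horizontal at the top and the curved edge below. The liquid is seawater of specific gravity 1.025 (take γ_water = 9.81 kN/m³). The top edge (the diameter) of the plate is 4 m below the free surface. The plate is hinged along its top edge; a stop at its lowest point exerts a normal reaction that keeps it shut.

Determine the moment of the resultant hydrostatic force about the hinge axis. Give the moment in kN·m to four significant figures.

γ = 1.025 × 9.81 = 10.05525 kN/m³.
The centroid of a semicircle lies 4r/(3π) = 0.394704 m from the diameter, here below the top edge, so the centroid depth is h_c = 4 + 0.394704 = 4.3947 m.
A = πr²/2 = π × 0.93²/2 = 1.35858 m².
Resultant F = γ·h_c·A = 10.05525 × 4.3947 × 1.35858 = 60.0354 kN.
I_c = (π/8 − 8/(9π))·r⁴ = 0.109757 × 0.93⁴ = 0.0821039 m⁴.
Centre of pressure: y_p = y_c + I_c/(y_c·A) = 4.3947 + 0.0821039/(4.3947 × 1.35858) = 4.3947 + 0.0137515 = 4.40845 m along the plane.
The resultant acts 0.394704 + 0.0137515 = 0.408455 m (along the plate) below the hinge at the top edge, so the moment about the hinge is M = F × 0.408455 = 60.0354 × 0.408455 = 24.5218 kN·m.

M ≈ 24.52 kN·m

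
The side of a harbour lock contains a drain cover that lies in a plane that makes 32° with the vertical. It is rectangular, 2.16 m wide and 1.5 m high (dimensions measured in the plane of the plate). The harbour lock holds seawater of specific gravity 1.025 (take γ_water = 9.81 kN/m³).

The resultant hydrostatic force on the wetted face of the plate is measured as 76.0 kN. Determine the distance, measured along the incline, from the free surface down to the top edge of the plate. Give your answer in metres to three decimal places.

γ = 1.025 × 9.81 = 10.05525 kN/m³.
A = 2.16 × 1.5 = 3.24 m².
From F = γ·h_c·A, the centroid depth is h_c = 76.0/(10.05525 × 3.24) = 2.33279 m.
The plate makes 32° with the vertical, i.e. θ = 90° − 32° = 58° to the horizontal. Measuring y along the incline from the free-surface line, vertical depth h = y·sinθ with sinθ = 0.848048.
Along the incline, y_c = h_c/sinθ = 2.33279/0.848048 = 2.75078 m.
The centroid lies 1.5/2 = 0.75 m below the top edge, so the top edge sits at y_top = 2.75078 − 0.75 = 2.00078 m along the incline.

y_top ≈ 2.001 m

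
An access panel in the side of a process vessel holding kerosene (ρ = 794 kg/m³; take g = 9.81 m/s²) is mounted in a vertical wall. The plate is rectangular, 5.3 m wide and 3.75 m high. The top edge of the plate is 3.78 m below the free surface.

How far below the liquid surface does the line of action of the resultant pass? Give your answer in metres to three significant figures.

γ = ρg = 794 × 9.81 / 1000 = 7.78914 kN/m³.
The centroid lies 3.75/2 = 1.875 m below the top edge, so the centroid depth is h_c = 3.78 + 1.875 = 5.655 m.
A = 5.3 × 3.75 = 19.875 m².
Resultant F = γ·h_c·A = 7.78914 × 5.655 × 19.875 = 875.446 kN.
I_c = b·h³/12 = 5.3 × 3.75³/12 = 23.291 m⁴.
Centre of pressure: y_p = y_c + I_c/(y_c·A) = 5.655 + 23.291/(5.655 × 19.875) = 5.655 + 0.207228 = 5.86223 m along the plane.

h_p = 5.86 m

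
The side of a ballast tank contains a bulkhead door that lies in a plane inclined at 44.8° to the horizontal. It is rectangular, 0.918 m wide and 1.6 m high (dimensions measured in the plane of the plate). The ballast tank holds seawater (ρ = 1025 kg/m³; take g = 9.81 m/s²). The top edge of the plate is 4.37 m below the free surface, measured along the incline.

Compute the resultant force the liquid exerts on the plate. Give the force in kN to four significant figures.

γ = ρg = 1025 × 9.81 / 1000 = 10.05525 kN/m³.
Let θ = 44.8° be the plate's angle to the horizontal; measure y along the incline from where the plane meets the free surface. Vertical depth h = y·sinθ with sinθ = 0.704634.
The centroid lies 1.6/2 = 0.8 m below the top edge, so y_c = 4.37 + 0.8 = 5.17 m and h_c = 5.17 × 0.704634 = 3.64296 m.
A = 0.918 × 1.6 = 1.4688 m².
Resultant F = γ·h_c·A = 10.05525 × 3.64296 × 1.4688 = 53.8034 kN.

F ≈ 53.80 kN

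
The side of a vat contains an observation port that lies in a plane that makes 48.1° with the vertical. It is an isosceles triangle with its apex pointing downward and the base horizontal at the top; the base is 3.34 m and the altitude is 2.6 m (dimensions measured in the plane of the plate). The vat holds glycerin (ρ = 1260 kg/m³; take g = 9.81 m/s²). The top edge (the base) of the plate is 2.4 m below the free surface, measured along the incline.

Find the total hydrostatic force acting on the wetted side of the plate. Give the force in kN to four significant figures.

F ≈ 117.1 kN

γ = ρg = 1260 × 9.81 / 1000 = 12.3606 kN/m³.
The plate makes 48.1° with the vertical, i.e. θ = 90° − 48.1° = 41.9° to the horizontal. Measuring y along the incline from the free-surface line, vertical depth h = y·sinθ with sinθ = 0.667833.
With the apex down, the centroid sits h/3 = 2.6/3 = 0.866667 m below the base (the top edge), so y_c = 2.4 + 0.866667 = 3.26667 m and h_c = 3.26667 × 0.667833 = 2.18159 m.
A = ½ × 3.34 × 2.6 = 4.342 m².
Resultant F = γ·h_c·A = 12.3606 × 2.18159 × 4.342 = 117.085 kN.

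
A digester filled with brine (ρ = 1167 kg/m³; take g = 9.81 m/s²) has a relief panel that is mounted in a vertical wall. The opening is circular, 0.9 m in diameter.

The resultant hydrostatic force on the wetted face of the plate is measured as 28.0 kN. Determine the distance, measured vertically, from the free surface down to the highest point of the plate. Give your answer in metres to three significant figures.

d_top ≈ 3.39 m

γ = ρg = 1167 × 9.81 / 1000 = 11.44827 kN/m³.
A = π(0.45)² = 0.636173 m².
From F = γ·h_c·A, the centroid depth is h_c = 28.0/(11.44827 × 0.636173) = 3.84453 m.
The centroid is at the centre, 0.45 m below the top of the plate, so the highest point sits at h_top = 3.84453 − 0.45 = 3.39453 m below the surface.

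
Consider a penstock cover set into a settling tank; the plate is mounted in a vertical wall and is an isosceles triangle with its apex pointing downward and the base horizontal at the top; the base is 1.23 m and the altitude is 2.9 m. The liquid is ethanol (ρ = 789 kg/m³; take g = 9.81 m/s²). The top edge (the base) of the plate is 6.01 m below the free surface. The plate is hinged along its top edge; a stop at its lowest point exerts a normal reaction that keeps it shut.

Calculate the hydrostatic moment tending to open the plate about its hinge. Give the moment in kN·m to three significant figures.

γ = ρg = 789 × 9.81 / 1000 = 7.74009 kN/m³.
With the apex down, the centroid sits h/3 = 2.9/3 = 0.966667 m below the base (the top edge), so the centroid depth is h_c = 6.01 + 0.966667 = 6.97667 m.
A = ½ × 1.23 × 2.9 = 1.7835 m².
Resultant F = γ·h_c·A = 7.74009 × 6.97667 × 1.7835 = 96.3091 kN.
I_c = b·h³/36 = 1.23 × 2.9³/36 = 0.833291 m⁴.
Centre of pressure: y_p = y_c + I_c/(y_c·A) = 6.97667 + 0.833291/(6.97667 × 1.7835) = 6.97667 + 0.0669692 = 7.04364 m along the plane.
The resultant acts 0.966667 + 0.0669692 = 1.03364 m (along the plate) below the hinge at the top edge, so the moment about the hinge is M = F × 1.03364 = 96.3091 × 1.03364 = 99.5489 kN·m.

M ≈ 99.5 kN·m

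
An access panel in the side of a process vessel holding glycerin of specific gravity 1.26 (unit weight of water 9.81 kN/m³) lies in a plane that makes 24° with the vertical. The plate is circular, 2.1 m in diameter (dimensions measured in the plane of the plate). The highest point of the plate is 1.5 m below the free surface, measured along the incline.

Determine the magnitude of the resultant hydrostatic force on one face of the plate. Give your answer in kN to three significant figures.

γ = 1.26 × 9.81 = 12.3606 kN/m³.
The plate makes 24° with the vertical, i.e. θ = 90° − 24° = 66° to the horizontal. Measuring y along the incline from the free-surface line, vertical depth h = y·sinθ with sinθ = 0.913545.
The centroid is at the centre, 1.05 m below the top of the plate, so y_c = 1.5 + 1.05 = 2.55 m and h_c = 2.55 × 0.913545 = 2.32954 m.
A = π(1.05)² = 3.46361 m².
Resultant F = γ·h_c·A = 12.3606 × 2.32954 × 3.46361 = 99.733 kN.

F ≈ 99.7 kN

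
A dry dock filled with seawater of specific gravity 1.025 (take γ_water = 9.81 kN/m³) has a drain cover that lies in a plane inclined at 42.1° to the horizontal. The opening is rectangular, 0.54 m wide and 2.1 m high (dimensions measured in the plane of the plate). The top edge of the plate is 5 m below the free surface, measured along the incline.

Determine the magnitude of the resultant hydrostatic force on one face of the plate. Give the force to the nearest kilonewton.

F ≈ 46 kN

γ = 1.025 × 9.81 = 10.05525 kN/m³.
Let θ = 42.1° be the plate's angle to the horizontal; measure y along the incline from where the plane meets the free surface. Vertical depth h = y·sinθ with sinθ = 0.670427.
The centroid lies 2.1/2 = 1.05 m below the top edge, so y_c = 5 + 1.05 = 6.05 m and h_c = 6.05 × 0.670427 = 4.05608 m.
A = 0.54 × 2.1 = 1.134 m².
Resultant F = γ·h_c·A = 10.05525 × 4.05608 × 1.134 = 46.2501 kN.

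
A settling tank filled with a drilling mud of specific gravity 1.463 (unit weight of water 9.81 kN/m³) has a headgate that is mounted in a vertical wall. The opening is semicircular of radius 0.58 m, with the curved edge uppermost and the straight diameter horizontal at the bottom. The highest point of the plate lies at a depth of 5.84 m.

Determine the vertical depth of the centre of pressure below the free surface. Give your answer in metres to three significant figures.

γ = 1.463 × 9.81 = 14.35203 kN/m³.
The centroid lies 4r/(3π) = 0.24616 m above the diameter, so r − 4r/(3π) = 0.58 − 0.24616 = 0.33384 m below the topmost point, so the centroid depth is h_c = 5.84 + 0.33384 = 6.17384 m.
A = πr²/2 = π × 0.58²/2 = 0.528416 m².
Resultant F = γ·h_c·A = 14.35203 × 6.17384 × 0.528416 = 46.8214 kN.
I_c = (π/8 − 8/(9π))·r⁴ = 0.109757 × 0.58⁴ = 0.0124206 m⁴.
Centre of pressure: y_p = y_c + I_c/(y_c·A) = 6.17384 + 0.0124206/(6.17384 × 0.528416) = 6.17384 + 0.00380725 = 6.17765 m along the plane.

h_p = 6.18 m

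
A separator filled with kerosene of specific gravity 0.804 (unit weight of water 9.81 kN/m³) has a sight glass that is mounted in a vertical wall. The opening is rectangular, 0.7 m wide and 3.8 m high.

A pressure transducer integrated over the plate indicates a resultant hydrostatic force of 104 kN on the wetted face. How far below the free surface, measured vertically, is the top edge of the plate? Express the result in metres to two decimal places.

d_top ≈ 3.06 m

γ = 0.804 × 9.81 = 7.88724 kN/m³.
A = 0.7 × 3.8 = 2.66 m².
From F = γ·h_c·A, the centroid depth is h_c = 104/(7.88724 × 2.66) = 4.95709 m.
The centroid lies 3.8/2 = 1.9 m below the top edge, so the top edge sits at h_top = 4.95709 − 1.9 = 3.05709 m below the surface.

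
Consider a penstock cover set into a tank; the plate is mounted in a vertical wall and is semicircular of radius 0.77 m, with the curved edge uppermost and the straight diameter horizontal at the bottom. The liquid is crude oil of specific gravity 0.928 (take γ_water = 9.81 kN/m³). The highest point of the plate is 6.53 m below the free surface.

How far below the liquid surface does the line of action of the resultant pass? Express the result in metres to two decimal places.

γ = 0.928 × 9.81 = 9.10368 kN/m³.
The centroid lies 4r/(3π) = 0.326798 m above the diameter, so r − 4r/(3π) = 0.77 − 0.326798 = 0.443202 m below the topmost point, so the centroid depth is h_c = 6.53 + 0.443202 = 6.9732 m.
A = πr²/2 = π × 0.77²/2 = 0.931325 m².
Resultant F = γ·h_c·A = 9.10368 × 6.9732 × 0.931325 = 59.1222 kN.
I_c = (π/8 − 8/(9π))·r⁴ = 0.109757 × 0.77⁴ = 0.0385829 m⁴.
Centre of pressure: y_p = y_c + I_c/(y_c·A) = 6.9732 + 0.0385829/(6.9732 × 0.931325) = 6.9732 + 0.00594103 = 6.97914 m along the plane.

h_p = 6.98 m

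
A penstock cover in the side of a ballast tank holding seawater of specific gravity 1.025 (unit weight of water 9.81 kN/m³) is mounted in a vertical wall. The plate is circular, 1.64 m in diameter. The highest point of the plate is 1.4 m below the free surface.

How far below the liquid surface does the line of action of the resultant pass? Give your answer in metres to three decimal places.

γ = 1.025 × 9.81 = 10.05525 kN/m³.
The centroid is at the centre, 0.82 m below the top of the plate, so the centroid depth is h_c = 1.4 + 0.82 = 2.22 m.
A = π(0.82)² = 2.11241 m².
Resultant F = γ·h_c·A = 10.05525 × 2.22 × 2.11241 = 47.1546 kN.
I_c = πr⁴/4 = π × 0.82⁴/4 = 0.355096 m⁴.
Centre of pressure: y_p = y_c + I_c/(y_c·A) = 2.22 + 0.355096/(2.22 × 2.11241) = 2.22 + 0.0757207 = 2.29572 m along the plane.

h_p = 2.296 m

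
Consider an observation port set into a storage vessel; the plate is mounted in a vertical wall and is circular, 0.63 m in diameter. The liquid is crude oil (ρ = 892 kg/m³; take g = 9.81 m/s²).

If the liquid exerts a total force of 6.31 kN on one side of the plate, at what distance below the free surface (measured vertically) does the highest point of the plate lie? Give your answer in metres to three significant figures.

γ = ρg = 892 × 9.81 / 1000 = 8.75052 kN/m³.
A = π(0.315)² = 0.311725 m².
From F = γ·h_c·A, the centroid depth is h_c = 6.31/(8.75052 × 0.311725) = 2.31326 m.
The centroid is at the centre, 0.315 m below the top of the plate, so the highest point sits at h_top = 2.31326 − 0.315 = 1.99826 m below the surface.

d_top ≈ 2.00 m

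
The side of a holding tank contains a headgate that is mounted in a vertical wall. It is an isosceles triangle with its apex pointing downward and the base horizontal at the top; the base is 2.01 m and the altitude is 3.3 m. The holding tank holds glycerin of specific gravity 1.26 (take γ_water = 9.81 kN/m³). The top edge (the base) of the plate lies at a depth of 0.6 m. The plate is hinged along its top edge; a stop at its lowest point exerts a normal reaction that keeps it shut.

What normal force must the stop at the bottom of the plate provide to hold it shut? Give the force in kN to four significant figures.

P ≈ 30.75 kN

γ = 1.26 × 9.81 = 12.3606 kN/m³.
With the apex down, the centroid sits h/3 = 3.3/3 = 1.1 m below the base (the top edge), so the centroid depth is h_c = 0.6 + 1.1 = 1.7 m.
A = ½ × 2.01 × 3.3 = 3.3165 m².
Resultant F = γ·h_c·A = 12.3606 × 1.7 × 3.3165 = 69.6897 kN.
I_c = b·h³/36 = 2.01 × 3.3³/36 = 2.00648 m⁴.
Centre of pressure: y_p = y_c + I_c/(y_c·A) = 1.7 + 2.00648/(1.7 × 3.3165) = 1.7 + 0.355882 = 2.05588 m along the plane.
The resultant acts 1.1 + 0.355882 = 1.45588 m (along the plate) below the hinge at the top edge, so the moment about the hinge is M = F × 1.45588 = 69.6897 × 1.45588 = 101.46 kN·m.
A normal force at the bottom, 3.3 m from the hinge, must supply this moment: P = 101.46/3.3 = 30.7455 kN.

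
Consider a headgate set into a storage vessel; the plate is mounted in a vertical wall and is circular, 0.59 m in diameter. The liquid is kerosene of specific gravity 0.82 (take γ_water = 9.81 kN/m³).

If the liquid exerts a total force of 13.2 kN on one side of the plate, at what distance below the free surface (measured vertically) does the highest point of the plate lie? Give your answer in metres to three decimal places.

d_top ≈ 5.707 m

γ = 0.82 × 9.81 = 8.0442 kN/m³.
A = π(0.295)² = 0.273397 m².
From F = γ·h_c·A, the centroid depth is h_c = 13.2/(8.0442 × 0.273397) = 6.00202 m.
The centroid is at the centre, 0.295 m below the top of the plate, so the highest point sits at h_top = 6.00202 − 0.295 = 5.70702 m below the surface.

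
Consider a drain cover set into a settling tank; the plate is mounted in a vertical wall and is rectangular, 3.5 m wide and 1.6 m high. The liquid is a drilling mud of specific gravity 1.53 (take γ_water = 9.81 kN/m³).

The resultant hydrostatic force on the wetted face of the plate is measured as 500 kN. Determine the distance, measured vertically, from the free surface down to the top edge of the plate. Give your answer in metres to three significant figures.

γ = 1.53 × 9.81 = 15.0093 kN/m³.
A = 3.5 × 1.6 = 5.6 m².
From F = γ·h_c·A, the centroid depth is h_c = 500/(15.0093 × 5.6) = 5.94869 m.
The centroid lies 1.6/2 = 0.8 m below the top edge, so the top edge sits at h_top = 5.94869 − 0.8 = 5.14869 m below the surface.

d_top ≈ 5.15 m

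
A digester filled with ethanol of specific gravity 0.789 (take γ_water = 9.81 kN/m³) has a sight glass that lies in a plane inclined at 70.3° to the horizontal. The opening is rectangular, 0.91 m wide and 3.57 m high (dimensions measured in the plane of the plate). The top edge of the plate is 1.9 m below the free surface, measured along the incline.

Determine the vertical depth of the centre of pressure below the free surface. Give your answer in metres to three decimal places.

h_p = 3.741 m

γ = 0.789 × 9.81 = 7.74009 kN/m³.
Let θ = 70.3° be the plate's angle to the horizontal; measure y along the incline from where the plane meets the free surface. Vertical depth h = y·sinθ with sinθ = 0.941471.
The centroid lies 3.57/2 = 1.785 m below the top edge, so y_c = 1.9 + 1.785 = 3.685 m and h_c = 3.685 × 0.941471 = 3.46932 m.
A = 0.91 × 3.57 = 3.2487 m².
Resultant F = γ·h_c·A = 7.74009 × 3.46932 × 3.2487 = 87.2369 kN.
I_c = b·h³/12 = 0.91 × 3.57³/12 = 3.45036 m⁴.
Centre of pressure: y_p = y_c + I_c/(y_c·A) = 3.685 + 3.45036/(3.685 × 3.2487) = 3.685 + 0.288215 = 3.97322 m along the plane.
Vertically, h_p = y_p·sinθ = 3.97322 × 0.941471 = 3.74067 m.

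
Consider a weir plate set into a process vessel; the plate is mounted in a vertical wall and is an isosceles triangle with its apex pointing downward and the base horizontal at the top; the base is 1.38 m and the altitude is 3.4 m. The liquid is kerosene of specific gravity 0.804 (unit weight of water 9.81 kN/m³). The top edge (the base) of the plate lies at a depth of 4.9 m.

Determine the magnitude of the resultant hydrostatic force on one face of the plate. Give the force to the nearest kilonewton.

γ = 0.804 × 9.81 = 7.88724 kN/m³.
With the apex down, the centroid sits h/3 = 3.4/3 = 1.13333 m below the base (the top edge), so the centroid depth is h_c = 4.9 + 1.13333 = 6.03333 m.
A = ½ × 1.38 × 3.4 = 2.346 m².
Resultant F = γ·h_c·A = 7.88724 × 6.03333 × 2.346 = 111.638 kN.

F ≈ 112 kN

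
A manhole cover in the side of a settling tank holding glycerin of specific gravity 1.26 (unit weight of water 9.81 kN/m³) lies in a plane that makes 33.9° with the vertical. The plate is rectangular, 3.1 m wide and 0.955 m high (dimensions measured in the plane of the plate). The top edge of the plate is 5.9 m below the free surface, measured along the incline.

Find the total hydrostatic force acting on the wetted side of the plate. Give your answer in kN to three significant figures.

F ≈ 194 kN

γ = 1.26 × 9.81 = 12.3606 kN/m³.
The plate makes 33.9° with the vertical, i.e. θ = 90° − 33.9° = 56.1° to the horizontal. Measuring y along the incline from the free-surface line, vertical depth h = y·sinθ with sinθ = 0.830012.
The centroid lies 0.955/2 = 0.4775 m below the top edge, so y_c = 5.9 + 0.4775 = 6.3775 m and h_c = 6.3775 × 0.830012 = 5.2934 m.
A = 3.1 × 0.955 = 2.9605 m².
Resultant F = γ·h_c·A = 12.3606 × 5.2934 × 2.9605 = 193.704 kN.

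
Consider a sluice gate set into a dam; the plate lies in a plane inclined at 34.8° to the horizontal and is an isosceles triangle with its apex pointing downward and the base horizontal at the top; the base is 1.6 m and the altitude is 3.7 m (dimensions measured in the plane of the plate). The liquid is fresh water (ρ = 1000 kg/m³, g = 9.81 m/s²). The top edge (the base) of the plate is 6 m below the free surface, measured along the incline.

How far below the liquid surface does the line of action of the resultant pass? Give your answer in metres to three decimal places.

γ = ρg = 1000 × 9.81 = 9810 N/m³ = 9.81 kN/m³.
Let θ = 34.8° be the plate's angle to the horizontal; measure y along the incline from where the plane meets the free surface. Vertical depth h = y·sinθ with sinθ = 0.570714.
With the apex down, the centroid sits h/3 = 3.7/3 = 1.23333 m below the base (the top edge), so y_c = 6 + 1.23333 = 7.23333 m and h_c = 7.23333 × 0.570714 = 4.12816 m.
A = ½ × 1.6 × 3.7 = 2.96 m².
Resultant F = γ·h_c·A = 9.81 × 4.12816 × 2.96 = 119.872 kN.
I_c = b·h³/36 = 1.6 × 3.7³/36 = 2.25124 m⁴.
Centre of pressure: y_p = y_c + I_c/(y_c·A) = 7.23333 + 2.25124/(7.23333 × 2.96) = 7.23333 + 0.105146 = 7.33848 m along the plane.
Vertically, h_p = y_p·sinθ = 7.33848 × 0.570714 = 4.18817 m.

h_p = 4.188 m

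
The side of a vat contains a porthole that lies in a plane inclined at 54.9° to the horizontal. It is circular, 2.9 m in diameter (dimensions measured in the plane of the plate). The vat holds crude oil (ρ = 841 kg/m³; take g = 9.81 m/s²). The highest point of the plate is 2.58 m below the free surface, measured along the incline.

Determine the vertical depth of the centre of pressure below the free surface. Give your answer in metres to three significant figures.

h_p = 3.40 m

γ = ρg = 841 × 9.81 / 1000 = 8.25021 kN/m³.
Let θ = 54.9° be the plate's angle to the horizontal; measure y along the incline from where the plane meets the free surface. Vertical depth h = y·sinθ with sinθ = 0.818150.
The centroid is at the centre, 1.45 m below the top of the plate, so y_c = 2.58 + 1.45 = 4.03 m and h_c = 4.03 × 0.818150 = 3.29714 m.
A = π(1.45)² = 6.6052 m².
Resultant F = γ·h_c·A = 8.25021 × 3.29714 × 6.6052 = 179.675 kN.
I_c = πr⁴/4 = π × 1.45⁴/4 = 3.47186 m⁴.
Centre of pressure: y_p = y_c + I_c/(y_c·A) = 4.03 + 3.47186/(4.03 × 6.6052) = 4.03 + 0.130428 = 4.16043 m along the plane.
Vertically, h_p = y_p·sinθ = 4.16043 × 0.818150 = 3.40386 m.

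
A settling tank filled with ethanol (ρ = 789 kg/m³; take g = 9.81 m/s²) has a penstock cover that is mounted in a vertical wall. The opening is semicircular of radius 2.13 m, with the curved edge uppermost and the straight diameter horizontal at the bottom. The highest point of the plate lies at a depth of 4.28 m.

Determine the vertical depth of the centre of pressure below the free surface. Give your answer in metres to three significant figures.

h_p = 5.56 m

γ = ρg = 789 × 9.81 / 1000 = 7.74009 kN/m³.
The centroid lies 4r/(3π) = 0.904 m above the diameter, so r − 4r/(3π) = 2.13 − 0.904 = 1.226 m below the topmost point, so the centroid depth is h_c = 4.28 + 1.226 = 5.506 m.
A = πr²/2 = π × 2.13²/2 = 7.12655 m².
Resultant F = γ·h_c·A = 7.74009 × 5.506 × 7.12655 = 303.712 kN.
I_c = (π/8 − 8/(9π))·r⁴ = 0.109757 × 2.13⁴ = 2.25918 m⁴.
Centre of pressure: y_p = y_c + I_c/(y_c·A) = 5.506 + 2.25918/(5.506 × 7.12655) = 5.506 + 0.0575752 = 5.56358 m along the plane.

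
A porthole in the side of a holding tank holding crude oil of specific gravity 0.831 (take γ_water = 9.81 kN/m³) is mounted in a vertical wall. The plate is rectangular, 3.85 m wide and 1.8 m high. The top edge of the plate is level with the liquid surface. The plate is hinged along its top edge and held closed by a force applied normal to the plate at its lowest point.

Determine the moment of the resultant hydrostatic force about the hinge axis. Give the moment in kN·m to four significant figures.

M ≈ 61.01 kN·m

γ = 0.831 × 9.81 = 8.15211 kN/m³.
The centroid lies 1.8/2 = 0.9 m below the top edge, so the centroid depth is h_c = 0.9 m.
A = 3.85 × 1.8 = 6.93 m².
Resultant F = γ·h_c·A = 8.15211 × 0.9 × 6.93 = 50.8447 kN.
I_c = b·h³/12 = 3.85 × 1.8³/12 = 1.8711 m⁴.
Centre of pressure: y_p = y_c + I_c/(y_c·A) = 0.9 + 1.8711/(0.9 × 6.93) = 0.9 + 0.3 = 1.2 m along the plane.
The resultant acts 0.9 + 0.3 = 1.2 m (along the plate) below the hinge at the top edge, so the moment about the hinge is M = F × 1.2 = 50.8447 × 1.2 = 61.0136 kN·m.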